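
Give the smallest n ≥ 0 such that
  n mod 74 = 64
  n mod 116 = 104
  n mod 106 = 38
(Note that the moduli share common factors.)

166564

gcd(74, 116) = 2 and 2 | (104 − 64), so the pair is consistent; merging gives n ≡ 3468 (mod 4292), where 4292 = lcm(74, 116).
gcd(4292, 106) = 2 and 2 | (38 − 3468), so the pair is consistent; merging gives n ≡ 166564 (mod 227476), where 227476 = lcm(4292, 106).
The solution is unique modulo lcm(74, 116, 106) = 227476.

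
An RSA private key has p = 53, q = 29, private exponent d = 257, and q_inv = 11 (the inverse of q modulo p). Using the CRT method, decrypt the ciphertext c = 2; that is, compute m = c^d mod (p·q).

815

d_p = d mod (p−1) = 257 mod 52 = 49; d_q = d mod (q−1) = 5.
m₁ = c^(d_p) mod p: c ≡ 2 (mod 53), and 2^49 mod 53 = 20.
m₂ = c^(d_q) mod q: c ≡ 2 (mod 29), and 2^5 mod 29 = 3.
h = q_inv·(m₁ − m₂) mod p = 11·(20 − 3) mod 53 = 28.
m = m₂ + h·q = 3 + 28·29 = 815.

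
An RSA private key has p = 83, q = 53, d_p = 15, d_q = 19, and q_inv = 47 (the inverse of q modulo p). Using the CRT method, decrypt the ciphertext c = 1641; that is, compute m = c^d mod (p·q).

3327

m₁ = c^(d_p) mod p: c ≡ 64 (mod 83), and 64^15 mod 83 = 7.
m₂ = c^(d_q) mod q: c ≡ 51 (mod 53), and 51^19 mod 53 = 41.
h = q_inv·(m₁ − m₂) mod p = 47·(7 − 41) mod 83 = 62.
m = m₂ + h·q = 41 + 62·53 = 3327.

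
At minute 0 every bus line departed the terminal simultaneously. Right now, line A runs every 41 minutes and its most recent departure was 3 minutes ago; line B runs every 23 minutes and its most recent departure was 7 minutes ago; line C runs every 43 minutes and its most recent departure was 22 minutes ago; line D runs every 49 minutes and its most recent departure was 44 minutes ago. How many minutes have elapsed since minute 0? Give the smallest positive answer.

The moduli are pairwise coprime; N = 41·23·43·49 = 1986901.
N/41 = 48461; 48461 ≡ 40 (mod 41); 40·40 ≡ 1, so inverse 40.
N/23 = 86387; 86387 ≡ 22 (mod 23); 22·22 ≡ 1, so inverse 22.
N/43 = 46207; 46207 ≡ 25 (mod 43); 25·31 ≡ 1, so inverse 31.
N/49 = 40549; 40549 ≡ 26 (mod 49); 26·17 ≡ 1, so inverse 17.
t ≡ 3·48461·40 + 7·86387·22 + 22·46207·31 + 44·40549·17 = 80962744.
80962744 mod 1986901 = 1486704.

1486704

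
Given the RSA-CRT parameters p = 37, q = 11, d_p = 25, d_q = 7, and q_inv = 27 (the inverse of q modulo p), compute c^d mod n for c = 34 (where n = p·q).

144

m₁ = c^(d_p) mod p: c ≡ 34 (mod 37), and 34^25 mod 37 = 33.
m₂ = c^(d_q) mod q: c ≡ 1 (mod 11), and 1^7 mod 11 = 1.
h = q_inv·(m₁ − m₂) mod p = 27·(33 − 1) mod 37 = 13.
m = m₂ + h·q = 1 + 13·11 = 144.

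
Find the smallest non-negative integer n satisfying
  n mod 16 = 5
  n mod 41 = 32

565

From n ≡ 5 (mod 16) write n = 5 + 16t. Substituting into n ≡ 32 (mod 41) gives 16t ≡ 27 (mod 41), and since 16⁻¹ ≡ 18 (mod 41), t ≡ 35. Hence n ≡ 5 + 16·35 = 565 (mod 656).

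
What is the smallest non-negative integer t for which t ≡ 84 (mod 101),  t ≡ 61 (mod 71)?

Combine the congruences pairwise.
From t ≡ 84 (mod 101) write t = 84 + 101s. Substituting into t ≡ 61 (mod 71) gives 101s ≡ 48 (mod 71), and since 30⁻¹ ≡ 45 (mod 71), s ≡ 30. Hence t ≡ 84 + 101·30 = 3114 (mod 7171).

3114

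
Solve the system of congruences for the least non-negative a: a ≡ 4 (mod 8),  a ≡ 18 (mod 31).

204

From a ≡ 4 (mod 8) write a = 4 + 8t. Substituting into a ≡ 18 (mod 31) gives 8t ≡ 14 (mod 31), and since 8⁻¹ ≡ 4 (mod 31), t ≡ 25. Hence a ≡ 4 + 8·25 = 204 (mod 248).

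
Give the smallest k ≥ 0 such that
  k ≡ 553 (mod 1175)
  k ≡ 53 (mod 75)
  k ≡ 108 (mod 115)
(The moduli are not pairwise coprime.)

gcd(1175, 75) = 25 and 25 | (53 − 553), so the pair is consistent; merging gives k ≡ 2903 (mod 3525), where 3525 = lcm(1175, 75).
gcd(3525, 115) = 5 and 5 | (108 − 2903), so the pair is consistent; merging gives k ≡ 76928 (mod 81075), where 81075 = lcm(3525, 115).
The solution is unique modulo lcm(1175, 75, 115) = 81075.

76928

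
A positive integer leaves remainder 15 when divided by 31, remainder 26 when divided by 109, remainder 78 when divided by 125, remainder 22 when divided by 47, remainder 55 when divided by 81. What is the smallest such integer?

11148328

From N ≡ 15 (mod 31) write N = 15 + 31t. Substituting into N ≡ 26 (mod 109) gives 31t ≡ 11 (mod 109), and since 31⁻¹ ≡ 102 (mod 109), t ≡ 32. Hence N ≡ 15 + 31·32 = 1007 (mod 3379).
From N ≡ 1007 (mod 3379) write N = 1007 + 3379t. Substituting into N ≡ 78 (mod 125) gives 3379t ≡ 71 (mod 125), and since 4⁻¹ ≡ 94 (mod 125), t ≡ 49. Hence N ≡ 1007 + 3379·49 = 166578 (mod 422375).
From N ≡ 166578 (mod 422375) write N = 166578 + 422375t. Substituting into N ≡ 22 (mod 47) gives 422375t ≡ 12 (mod 47), and since 33⁻¹ ≡ 10 (mod 47), t ≡ 26. Hence N ≡ 166578 + 422375·26 = 11148328 (mod 19851625).
From N ≡ 11148328 (mod 19851625) write N = 11148328 + 19851625t. Substituting into N ≡ 55 (mod 81) gives 19851625t ≡ 0 (mod 81), and since 64⁻¹ ≡ 19 (mod 81), t ≡ 0. Hence N ≡ 11148328 + 19851625·0 = 11148328 (mod 1607981625).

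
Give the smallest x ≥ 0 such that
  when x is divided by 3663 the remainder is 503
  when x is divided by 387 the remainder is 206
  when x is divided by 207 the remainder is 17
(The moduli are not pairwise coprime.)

3073760

gcd(3663, 387) = 9 and 9 | (206 − 503), so the pair is consistent; merging gives x ≡ 81089 (mod 157509), where 157509 = lcm(3663, 387).
gcd(157509, 207) = 9 and 9 | (17 − 81089), so the pair is consistent; merging gives x ≡ 3073760 (mod 3622707), where 3622707 = lcm(157509, 207).
The solution is unique modulo lcm(3663, 387, 207) = 3622707.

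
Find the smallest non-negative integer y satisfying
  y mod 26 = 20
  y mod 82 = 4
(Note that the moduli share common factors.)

Combine the congruences pairwise.
gcd(26, 82) = 2 and 2 | (4 − 20), so the pair is consistent; merging gives y ≡ 332 (mod 1066), where 1066 = lcm(26, 82).
The solution is unique modulo lcm(26, 82) = 1066.

332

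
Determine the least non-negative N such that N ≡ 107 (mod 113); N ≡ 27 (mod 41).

Combine the congruences pairwise.
From N ≡ 107 (mod 113) write N = 107 + 113t. Substituting into N ≡ 27 (mod 41) gives 113t ≡ 2 (mod 41), and since 31⁻¹ ≡ 4 (mod 41), t ≡ 8. Hence N ≡ 107 + 113·8 = 1011 (mod 4633).

1011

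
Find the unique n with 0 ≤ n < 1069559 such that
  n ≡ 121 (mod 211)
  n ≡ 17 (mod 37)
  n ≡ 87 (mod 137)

The moduli are pairwise coprime; M = 211·37·137 = 1069559.
M/211 = 5069; 5069 ≡ 5 (mod 211); 5·169 ≡ 1, so inverse 169.
M/37 = 28907; 28907 ≡ 10 (mod 37); 10·26 ≡ 1, so inverse 26.
M/137 = 7807; 7807 ≡ 135 (mod 137); 135·68 ≡ 1, so inverse 68.
n ≡ 121·5069·169 + 17·28907·26 + 87·7807·68 = 162619087.
162619087 mod 1069559 = 46119.

46119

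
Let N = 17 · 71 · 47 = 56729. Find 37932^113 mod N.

Mod 17: 37932 ≡ 5; by Fermat, exponent reduces to 113 mod 16 = 1; 5^1 ≡ 5 (mod 17).
Mod 71: 37932 ≡ 18; by Fermat, exponent reduces to 113 mod 70 = 43; 18^43 ≡ 24 (mod 71).
Mod 47: 37932 ≡ 3; by Fermat, exponent reduces to 113 mod 46 = 21; 3^21 ≡ 21 (mod 47).
Combine by CRT: x ≡ 5 (mod 17), x ≡ 24 (mod 71), x ≡ 21 (mod 47) ⇒ x ≡ 32968 (mod 56729).

32968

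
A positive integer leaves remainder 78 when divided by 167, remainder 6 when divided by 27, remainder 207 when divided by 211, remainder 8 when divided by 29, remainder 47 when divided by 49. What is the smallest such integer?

The moduli are pairwise coprime; N = 167·27·211·29·49 = 1351937979.
N/167 = 8095437; 8095437 ≡ 112 (mod 167); 112·85 ≡ 1, so inverse 85.
N/27 = 50071777; 50071777 ≡ 7 (mod 27); 7·4 ≡ 1, so inverse 4.
N/211 = 6407289; 6407289 ≡ 63 (mod 211); 63·67 ≡ 1, so inverse 67.
N/29 = 46618551; 46618551 ≡ 7 (mod 29); 7·25 ≡ 1, so inverse 25.
N/49 = 27590571; 27590571 ≡ 43 (mod 49); 43·8 ≡ 1, so inverse 8.
x ≡ 78·8095437·85 + 6·50071777·4 + 207·6407289·67 + 8·46618551·25 + 47·27590571·8 = 163434925995.
163434925995 mod 1351937979 = 1202368515.

1202368515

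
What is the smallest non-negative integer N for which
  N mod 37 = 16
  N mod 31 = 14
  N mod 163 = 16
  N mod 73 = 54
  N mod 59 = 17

549345713

The moduli are pairwise coprime; M = 37·31·163·73·59 = 805241027.
M/37 = 21763271; 21763271 ≡ 19 (mod 37); 19·2 ≡ 1, so inverse 2.
M/31 = 25975517; 25975517 ≡ 28 (mod 31); 28·10 ≡ 1, so inverse 10.
M/163 = 4940129; 4940129 ≡ 88 (mod 163); 88·113 ≡ 1, so inverse 113.
M/73 = 11030699; 11030699 ≡ 34 (mod 73); 34·58 ≡ 1, so inverse 58.
M/59 = 13648153; 13648153 ≡ 37 (mod 59); 37·8 ≡ 1, so inverse 8.
N ≡ 16·21763271·2 + 14·25975517·10 + 16·4940129·113 + 54·11030699·58 + 17·13648153·8 = 49669048360.
49669048360 mod 805241027 = 549345713.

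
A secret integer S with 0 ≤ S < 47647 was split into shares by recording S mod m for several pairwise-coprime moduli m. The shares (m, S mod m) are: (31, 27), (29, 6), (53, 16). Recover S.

37010

The moduli are pairwise coprime; N = 31·29·53 = 47647.
N/31 = 1537; 1537 ≡ 18 (mod 31); 18·19 ≡ 1, so inverse 19.
N/29 = 1643; 1643 ≡ 19 (mod 29); 19·26 ≡ 1, so inverse 26.
N/53 = 899; 899 ≡ 51 (mod 53); 51·26 ≡ 1, so inverse 26.
S ≡ 27·1537·19 + 6·1643·26 + 16·899·26 = 1418773.
1418773 mod 47647 = 37010.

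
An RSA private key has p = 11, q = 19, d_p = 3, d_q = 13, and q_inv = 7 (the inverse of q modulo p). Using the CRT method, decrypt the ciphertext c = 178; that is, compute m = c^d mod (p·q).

m₁ = c^(d_p) mod p: c ≡ 2 (mod 11), and 2^3 mod 11 = 8.
m₂ = c^(d_q) mod q: c ≡ 7 (mod 19), and 7^13 mod 19 = 7.
h = q_inv·(m₁ − m₂) mod p = 7·(8 − 7) mod 11 = 7.
m = m₂ + h·q = 7 + 7·19 = 140.

140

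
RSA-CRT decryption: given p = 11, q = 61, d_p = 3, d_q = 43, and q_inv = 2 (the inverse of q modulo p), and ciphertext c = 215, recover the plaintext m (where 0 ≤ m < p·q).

m₁ = c^(d_p) mod p: c ≡ 6 (mod 11), and 6^3 mod 11 = 7.
m₂ = c^(d_q) mod q: c ≡ 32 (mod 61), and 32^43 mod 61 = 29.
h = q_inv·(m₁ − m₂) mod p = 2·(7 − 29) mod 11 = 0.
m = m₂ + h·q = 29 + 0·61 = 29.

29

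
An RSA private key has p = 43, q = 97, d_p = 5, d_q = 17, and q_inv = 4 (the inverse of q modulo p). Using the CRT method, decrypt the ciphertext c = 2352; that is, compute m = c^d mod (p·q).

1173

m₁ = c^(d_p) mod p: c ≡ 30 (mod 43), and 30^5 mod 43 = 12.
m₂ = c^(d_q) mod q: c ≡ 24 (mod 97), and 24^17 mod 97 = 9.
h = q_inv·(m₁ − m₂) mod p = 4·(12 − 9) mod 43 = 12.
m = m₂ + h·q = 9 + 12·97 = 1173.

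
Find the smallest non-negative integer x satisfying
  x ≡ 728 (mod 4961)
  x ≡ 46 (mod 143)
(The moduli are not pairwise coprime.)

gcd(4961, 143) = 11 and 11 | (46 − 728), so the pair is consistent; merging gives x ≡ 45377 (mod 64493), where 64493 = lcm(4961, 143).
The solution is unique modulo lcm(4961, 143) = 64493.

45377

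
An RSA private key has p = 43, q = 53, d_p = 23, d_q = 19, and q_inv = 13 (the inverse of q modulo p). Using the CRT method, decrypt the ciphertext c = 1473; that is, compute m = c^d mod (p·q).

1626

m₁ = c^(d_p) mod p: c ≡ 11 (mod 43), and 11^23 mod 43 = 35.
m₂ = c^(d_q) mod q: c ≡ 42 (mod 53), and 42^19 mod 53 = 36.
h = q_inv·(m₁ − m₂) mod p = 13·(35 − 36) mod 43 = 30.
m = m₂ + h·q = 36 + 30·53 = 1626.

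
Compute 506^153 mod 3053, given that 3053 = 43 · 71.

Mod 43: 506 ≡ 33; by Fermat, exponent reduces to 153 mod 42 = 27; 33^27 ≡ 8 (mod 43).
Mod 71: 506 ≡ 9; by Fermat, exponent reduces to 153 mod 70 = 13; 9^13 ≡ 40 (mod 71).
Combine by CRT: x ≡ 8 (mod 43), x ≡ 40 (mod 71) ⇒ x ≡ 395 (mod 3053).

395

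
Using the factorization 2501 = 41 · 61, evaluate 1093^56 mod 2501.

1887

Mod 41: 1093 ≡ 27; by Fermat, exponent reduces to 56 mod 40 = 16; 27^16 ≡ 1 (mod 41).
Mod 61: 1093 ≡ 56; 56^56 ≡ 57 (mod 61).
Combine by CRT: x ≡ 1 (mod 41), x ≡ 57 (mod 61) ⇒ x ≡ 1887 (mod 2501).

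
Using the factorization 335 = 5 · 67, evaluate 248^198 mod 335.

Mod 5: 248 ≡ 3; by Fermat, exponent reduces to 198 mod 4 = 2; 3^2 ≡ 4 (mod 5).
Mod 67: 248 ≡ 47; since 66 | 198, by Fermat 47^198 ≡ 1 (mod 67).
Combine by CRT: x ≡ 4 (mod 5), x ≡ 1 (mod 67) ⇒ x ≡ 269 (mod 335).

269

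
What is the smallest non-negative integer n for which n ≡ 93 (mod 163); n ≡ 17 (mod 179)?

22750

From n ≡ 93 (mod 163) write n = 93 + 163t. Substituting into n ≡ 17 (mod 179) gives 163t ≡ 103 (mod 179), and since 163⁻¹ ≡ 123 (mod 179), t ≡ 139. Hence n ≡ 93 + 163·139 = 22750 (mod 29177).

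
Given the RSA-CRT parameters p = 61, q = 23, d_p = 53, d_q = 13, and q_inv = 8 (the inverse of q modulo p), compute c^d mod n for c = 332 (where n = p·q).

m₁ = c^(d_p) mod p: c ≡ 27 (mod 61), and 27^53 mod 61 = 41.
m₂ = c^(d_q) mod q: c ≡ 10 (mod 23), and 10^13 mod 23 = 15.
h = q_inv·(m₁ − m₂) mod p = 8·(41 − 15) mod 61 = 25.
m = m₂ + h·q = 15 + 25·23 = 590.

590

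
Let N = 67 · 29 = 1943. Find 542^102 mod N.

Mod 67: 542 ≡ 6; by Fermat, exponent reduces to 102 mod 66 = 36; 6^36 ≡ 15 (mod 67).
Mod 29: 542 ≡ 20; by Fermat, exponent reduces to 102 mod 28 = 18; 20^18 ≡ 7 (mod 29).
Combine by CRT: x ≡ 15 (mod 67), x ≡ 7 (mod 29) ⇒ x ≡ 819 (mod 1943).

819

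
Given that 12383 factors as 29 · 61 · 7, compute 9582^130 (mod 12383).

2087

Mod 29: 9582 ≡ 12; by Fermat, exponent reduces to 130 mod 28 = 18; 12^18 ≡ 28 (mod 29).
Mod 61: 9582 ≡ 5; by Fermat, exponent reduces to 130 mod 60 = 10; 5^10 ≡ 13 (mod 61).
Mod 7: 9582 ≡ 6; by Fermat, exponent reduces to 130 mod 6 = 4; 6^4 ≡ 1 (mod 7).
Combine by CRT: x ≡ 28 (mod 29), x ≡ 13 (mod 61), x ≡ 1 (mod 7) ⇒ x ≡ 2087 (mod 12383).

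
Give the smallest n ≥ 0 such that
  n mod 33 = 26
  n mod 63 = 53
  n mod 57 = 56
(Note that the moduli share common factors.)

Combine the congruences pairwise.
gcd(33, 63) = 3 and 3 | (53 − 26), so the pair is consistent; merging gives n ≡ 620 (mod 693), where 693 = lcm(33, 63).
gcd(693, 57) = 3 and 3 | (56 − 620), so the pair is consistent; merging gives n ≡ 5471 (mod 13167), where 13167 = lcm(693, 57).
The solution is unique modulo lcm(33, 63, 57) = 13167.

5471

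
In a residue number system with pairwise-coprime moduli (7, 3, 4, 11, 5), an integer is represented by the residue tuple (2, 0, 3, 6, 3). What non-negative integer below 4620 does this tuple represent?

303

The moduli are pairwise coprime; N = 7·3·4·11·5 = 4620.
N/7 = 660; 660 ≡ 2 (mod 7); 2·4 ≡ 1, so inverse 4.
N/3 = 1540; 1540 ≡ 1 (mod 3), inverse 1.
N/4 = 1155; 1155 ≡ 3 (mod 4); 3·3 ≡ 1, so inverse 3.
N/11 = 420; 420 ≡ 2 (mod 11); 2·6 ≡ 1, so inverse 6.
N/5 = 924; 924 ≡ 4 (mod 5); 4·4 ≡ 1, so inverse 4.
x ≡ 2·660·4 + 0·1540·1 + 3·1155·3 + 6·420·6 + 3·924·4 = 41883.
41883 mod 4620 = 303.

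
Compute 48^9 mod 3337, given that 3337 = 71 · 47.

Mod 71: 48 ≡ 48; 48^9 ≡ 32 (mod 71).
Mod 47: 48 ≡ 1; 1^9 ≡ 1 (mod 47).
Combine by CRT: x ≡ 32 (mod 71), x ≡ 1 (mod 47) ⇒ x ≡ 2304 (mod 3337).

2304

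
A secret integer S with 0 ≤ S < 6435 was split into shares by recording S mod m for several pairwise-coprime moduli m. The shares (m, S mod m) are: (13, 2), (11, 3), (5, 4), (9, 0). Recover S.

The moduli are pairwise coprime; N = 13·11·5·9 = 6435.
N/13 = 495; 495 ≡ 1 (mod 13), inverse 1.
N/11 = 585; 585 ≡ 2 (mod 11); 2·6 ≡ 1, so inverse 6.
N/5 = 1287; 1287 ≡ 2 (mod 5); 2·3 ≡ 1, so inverse 3.
N/9 = 715; 715 ≡ 4 (mod 9); 4·7 ≡ 1, so inverse 7.
S ≡ 2·495·1 + 3·585·6 + 4·1287·3 + 0·715·7 = 26964.
26964 mod 6435 = 1224.

1224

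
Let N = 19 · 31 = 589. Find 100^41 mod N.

Mod 19: 100 ≡ 5; by Fermat, exponent reduces to 41 mod 18 = 5; 5^5 ≡ 9 (mod 19).
Mod 31: 100 ≡ 7; by Fermat, exponent reduces to 41 mod 30 = 11; 7^11 ≡ 20 (mod 31).
Combine by CRT: x ≡ 9 (mod 19), x ≡ 20 (mod 31) ⇒ x ≡ 237 (mod 589).

237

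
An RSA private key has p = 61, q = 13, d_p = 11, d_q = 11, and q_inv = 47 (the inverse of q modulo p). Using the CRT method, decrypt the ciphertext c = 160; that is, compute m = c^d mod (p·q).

m₁ = c^(d_p) mod p: c ≡ 38 (mod 61), and 38^11 mod 61 = 23.
m₂ = c^(d_q) mod q: c ≡ 4 (mod 13), and 4^11 mod 13 = 10.
h = q_inv·(m₁ − m₂) mod p = 47·(23 − 10) mod 61 = 1.
m = m₂ + h·q = 10 + 1·13 = 23.

23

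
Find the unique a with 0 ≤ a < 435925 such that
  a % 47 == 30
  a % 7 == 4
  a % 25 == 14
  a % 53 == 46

From a ≡ 30 (mod 47) write a = 30 + 47t. Substituting into a ≡ 4 (mod 7) gives 47t ≡ 2 (mod 7), and since 5⁻¹ ≡ 3 (mod 7), t ≡ 6. Hence a ≡ 30 + 47·6 = 312 (mod 329).
From a ≡ 312 (mod 329) write a = 312 + 329t. Substituting into a ≡ 14 (mod 25) gives 329t ≡ 2 (mod 25), and since 4⁻¹ ≡ 19 (mod 25), t ≡ 13. Hence a ≡ 312 + 329·13 = 4589 (mod 8225).
From a ≡ 4589 (mod 8225) write a = 4589 + 8225t. Substituting into a ≡ 46 (mod 53) gives 8225t ≡ 15 (mod 53), and since 10⁻¹ ≡ 16 (mod 53), t ≡ 28. Hence a ≡ 4589 + 8225·28 = 234889 (mod 435925).

234889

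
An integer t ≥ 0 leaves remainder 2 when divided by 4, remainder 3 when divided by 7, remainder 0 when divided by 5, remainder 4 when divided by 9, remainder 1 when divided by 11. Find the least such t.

9670

The moduli are pairwise coprime; N = 4·7·5·9·11 = 13860.
N/4 = 3465; 3465 ≡ 1 (mod 4), inverse 1.
N/7 = 1980; 1980 ≡ 6 (mod 7); 6·6 ≡ 1, so inverse 6.
N/5 = 2772; 2772 ≡ 2 (mod 5); 2·3 ≡ 1, so inverse 3.
N/9 = 1540; 1540 ≡ 1 (mod 9), inverse 1.
N/11 = 1260; 1260 ≡ 6 (mod 11); 6·2 ≡ 1, so inverse 2.
t ≡ 2·3465·1 + 3·1980·6 + 0·2772·3 + 4·1540·1 + 1·1260·2 = 51250.
51250 mod 13860 = 9670.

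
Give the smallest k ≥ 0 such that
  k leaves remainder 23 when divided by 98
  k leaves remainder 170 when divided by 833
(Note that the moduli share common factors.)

1003

gcd(98, 833) = 49 and 49 | (170 − 23), so the pair is consistent; merging gives k ≡ 1003 (mod 1666), where 1666 = lcm(98, 833).
The solution is unique modulo lcm(98, 833) = 1666.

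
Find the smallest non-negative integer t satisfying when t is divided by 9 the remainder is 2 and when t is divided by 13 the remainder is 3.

Combine the congruences pairwise.
From t ≡ 2 (mod 9) write t = 2 + 9s. Substituting into t ≡ 3 (mod 13) gives 9s ≡ 1 (mod 13), and since 9⁻¹ ≡ 3 (mod 13), s ≡ 3. Hence t ≡ 2 + 9·3 = 29 (mod 117).

29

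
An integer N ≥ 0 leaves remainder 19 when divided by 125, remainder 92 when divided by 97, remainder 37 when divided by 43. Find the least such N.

195644

From N ≡ 19 (mod 125) write N = 19 + 125t. Substituting into N ≡ 92 (mod 97) gives 125t ≡ 73 (mod 97), and since 28⁻¹ ≡ 52 (mod 97), t ≡ 13. Hence N ≡ 19 + 125·13 = 1644 (mod 12125).
From N ≡ 1644 (mod 12125) write N = 1644 + 12125t. Substituting into N ≡ 37 (mod 43) gives 12125t ≡ 27 (mod 43), and since 42⁻¹ ≡ 42 (mod 43), t ≡ 16. Hence N ≡ 1644 + 12125·16 = 195644 (mod 521375).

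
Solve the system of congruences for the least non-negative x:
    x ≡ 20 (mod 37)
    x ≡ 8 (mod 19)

From x ≡ 20 (mod 37) write x = 20 + 37t. Substituting into x ≡ 8 (mod 19) gives 37t ≡ 7 (mod 19), and since 18⁻¹ ≡ 18 (mod 19), t ≡ 12. Hence x ≡ 20 + 37·12 = 464 (mod 703).

464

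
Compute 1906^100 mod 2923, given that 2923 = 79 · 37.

Mod 79: 1906 ≡ 10; by Fermat, exponent reduces to 100 mod 78 = 22; 10^22 ≡ 67 (mod 79).
Mod 37: 1906 ≡ 19; by Fermat, exponent reduces to 100 mod 36 = 28; 19^28 ≡ 34 (mod 37).
Combine by CRT: x ≡ 67 (mod 79), x ≡ 34 (mod 37) ⇒ x ≡ 1884 (mod 2923).

1884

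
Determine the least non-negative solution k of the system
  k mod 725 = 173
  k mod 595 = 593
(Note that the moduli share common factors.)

35698

gcd(725, 595) = 5 and 5 | (593 − 173), so the pair is consistent; merging gives k ≡ 35698 (mod 86275), where 86275 = lcm(725, 595).
The solution is unique modulo lcm(725, 595) = 86275.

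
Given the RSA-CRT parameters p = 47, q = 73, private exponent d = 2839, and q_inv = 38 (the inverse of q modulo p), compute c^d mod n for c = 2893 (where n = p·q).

1195

d_p = d mod (p−1) = 2839 mod 46 = 33; d_q = d mod (q−1) = 31.
m₁ = c^(d_p) mod p: c ≡ 26 (mod 47), and 26^33 mod 47 = 20.
m₂ = c^(d_q) mod q: c ≡ 46 (mod 73), and 46^31 mod 73 = 27.
h = q_inv·(m₁ − m₂) mod p = 38·(20 − 27) mod 47 = 16.
m = m₂ + h·q = 27 + 16·73 = 1195.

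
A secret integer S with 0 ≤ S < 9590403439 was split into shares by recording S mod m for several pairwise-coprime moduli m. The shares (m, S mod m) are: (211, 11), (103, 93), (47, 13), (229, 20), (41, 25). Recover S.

The moduli are pairwise coprime; N = 211·103·47·229·41 = 9590403439.
N/211 = 45452149; 45452149 ≡ 6 (mod 211); 6·176 ≡ 1, so inverse 176.
N/103 = 93110713; 93110713 ≡ 52 (mod 103); 52·2 ≡ 1, so inverse 2.
N/47 = 204051137; 204051137 ≡ 26 (mod 47); 26·38 ≡ 1, so inverse 38.
N/229 = 41879491; 41879491 ≡ 200 (mod 229); 200·150 ≡ 1, so inverse 150.
N/41 = 233912279; 233912279 ≡ 22 (mod 41); 22·28 ≡ 1, so inverse 28.
S ≡ 11·45452149·176 + 93·93110713·2 + 13·204051137·38 + 20·41879491·150 + 25·233912279·28 = 495492283060.
495492283060 mod 9590403439 = 6381707671.

6381707671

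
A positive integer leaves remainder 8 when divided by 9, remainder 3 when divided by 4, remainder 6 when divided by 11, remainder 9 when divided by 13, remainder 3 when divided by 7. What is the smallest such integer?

From k ≡ 8 (mod 9) write k = 8 + 9t. Substituting into k ≡ 3 (mod 4) gives 9t ≡ 3 (mod 4), and since 1⁻¹ ≡ 1 (mod 4), t ≡ 3. Hence k ≡ 8 + 9·3 = 35 (mod 36).
From k ≡ 35 (mod 36) write k = 35 + 36t. Substituting into k ≡ 6 (mod 11) gives 36t ≡ 4 (mod 11), and since 3⁻¹ ≡ 4 (mod 11), t ≡ 5. Hence k ≡ 35 + 36·5 = 215 (mod 396).
From k ≡ 215 (mod 396) write k = 215 + 396t. Substituting into k ≡ 9 (mod 13) gives 396t ≡ 2 (mod 13), and since 6⁻¹ ≡ 11 (mod 13), t ≡ 9. Hence k ≡ 215 + 396·9 = 3779 (mod 5148).
From k ≡ 3779 (mod 5148) write k = 3779 + 5148t. Substituting into k ≡ 3 (mod 7) gives 5148t ≡ 4 (mod 7), and since 3⁻¹ ≡ 5 (mod 7), t ≡ 6. Hence k ≡ 3779 + 5148·6 = 34667 (mod 36036).

34667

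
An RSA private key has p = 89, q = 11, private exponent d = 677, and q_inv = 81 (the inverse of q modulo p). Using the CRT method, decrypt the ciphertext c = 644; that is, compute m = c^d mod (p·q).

d_p = d mod (p−1) = 677 mod 88 = 61; d_q = d mod (q−1) = 7.
m₁ = c^(d_p) mod p: c ≡ 21 (mod 89), and 21^61 mod 89 = 49.
m₂ = c^(d_q) mod q: c ≡ 6 (mod 11), and 6^7 mod 11 = 8.
h = q_inv·(m₁ − m₂) mod p = 81·(49 − 8) mod 89 = 28.
m = m₂ + h·q = 8 + 28·11 = 316.

316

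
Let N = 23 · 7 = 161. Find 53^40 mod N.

18

Mod 23: 53 ≡ 7; by Fermat, exponent reduces to 40 mod 22 = 18; 7^18 ≡ 18 (mod 23).
Mod 7: 53 ≡ 4; by Fermat, exponent reduces to 40 mod 6 = 4; 4^4 ≡ 4 (mod 7).
Combine by CRT: x ≡ 18 (mod 23), x ≡ 4 (mod 7) ⇒ x ≡ 18 (mod 161).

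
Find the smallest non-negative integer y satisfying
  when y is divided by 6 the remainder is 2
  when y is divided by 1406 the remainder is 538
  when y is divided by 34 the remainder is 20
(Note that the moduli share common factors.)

7568

gcd(6, 1406) = 2 and 2 | (538 − 2), so the pair is consistent; merging gives y ≡ 3350 (mod 4218), where 4218 = lcm(6, 1406).
gcd(4218, 34) = 2 and 2 | (20 − 3350), so the pair is consistent; merging gives y ≡ 7568 (mod 71706), where 71706 = lcm(4218, 34).
The solution is unique modulo lcm(6, 1406, 34) = 71706.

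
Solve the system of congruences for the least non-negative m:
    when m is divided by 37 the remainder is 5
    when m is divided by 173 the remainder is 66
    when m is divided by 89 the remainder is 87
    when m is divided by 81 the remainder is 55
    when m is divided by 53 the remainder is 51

The moduli are pairwise coprime; N = 37·173·89·81·53 = 2445674877.
N/37 = 66099321; 66099321 ≡ 5 (mod 37); 5·15 ≡ 1, so inverse 15.
N/173 = 14136849; 14136849 ≡ 154 (mod 173); 154·91 ≡ 1, so inverse 91.
N/89 = 27479493; 27479493 ≡ 31 (mod 89); 31·23 ≡ 1, so inverse 23.
N/81 = 30193517; 30193517 ≡ 38 (mod 81); 38·32 ≡ 1, so inverse 32.
N/53 = 46144809; 46144809 ≡ 41 (mod 53); 41·22 ≡ 1, so inverse 22.
m ≡ 5·66099321·15 + 66·14136849·91 + 87·27479493·23 + 55·30193517·32 + 51·46144809·22 = 249764895280.
249764895280 mod 2445674877 = 306057826.

306057826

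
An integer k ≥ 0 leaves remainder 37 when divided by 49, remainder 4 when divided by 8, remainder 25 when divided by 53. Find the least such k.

The moduli are pairwise coprime; N = 49·8·53 = 20776.
N/49 = 424; 424 ≡ 32 (mod 49); 32·23 ≡ 1, so inverse 23.
N/8 = 2597; 2597 ≡ 5 (mod 8); 5·5 ≡ 1, so inverse 5.
N/53 = 392; 392 ≡ 21 (mod 53); 21·48 ≡ 1, so inverse 48.
k ≡ 37·424·23 + 4·2597·5 + 25·392·48 = 883164.
883164 mod 20776 = 10572.

10572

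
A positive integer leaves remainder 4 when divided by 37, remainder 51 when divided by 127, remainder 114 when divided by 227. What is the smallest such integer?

The moduli are pairwise coprime; N = 37·127·227 = 1066673.
N/37 = 28829; 28829 ≡ 6 (mod 37); 6·31 ≡ 1, so inverse 31.
N/127 = 8399; 8399 ≡ 17 (mod 127); 17·15 ≡ 1, so inverse 15.
N/227 = 4699; 4699 ≡ 159 (mod 227); 159·10 ≡ 1, so inverse 10.
m ≡ 4·28829·31 + 51·8399·15 + 114·4699·10 = 15356891.
15356891 mod 1066673 = 423469.

423469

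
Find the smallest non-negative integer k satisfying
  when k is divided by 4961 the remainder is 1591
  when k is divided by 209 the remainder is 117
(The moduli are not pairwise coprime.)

21435

gcd(4961, 209) = 11 and 11 | (117 − 1591), so the pair is consistent; merging gives k ≡ 21435 (mod 94259), where 94259 = lcm(4961, 209).
The solution is unique modulo lcm(4961, 209) = 94259.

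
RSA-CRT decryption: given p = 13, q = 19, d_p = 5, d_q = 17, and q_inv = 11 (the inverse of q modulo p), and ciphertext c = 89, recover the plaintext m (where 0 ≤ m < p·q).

98

m₁ = c^(d_p) mod p: c ≡ 11 (mod 13), and 11^5 mod 13 = 7.
m₂ = c^(d_q) mod q: c ≡ 13 (mod 19), and 13^17 mod 19 = 3.
h = q_inv·(m₁ − m₂) mod p = 11·(7 − 3) mod 13 = 5.
m = m₂ + h·q = 3 + 5·19 = 98.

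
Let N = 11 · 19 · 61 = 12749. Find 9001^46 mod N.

1620

Mod 11: 9001 ≡ 3; by Fermat, exponent reduces to 46 mod 10 = 6; 3^6 ≡ 3 (mod 11).
Mod 19: 9001 ≡ 14; by Fermat, exponent reduces to 46 mod 18 = 10; 14^10 ≡ 5 (mod 19).
Mod 61: 9001 ≡ 34; 34^46 ≡ 34 (mod 61).
Combine by CRT: x ≡ 3 (mod 11), x ≡ 5 (mod 19), x ≡ 34 (mod 61) ⇒ x ≡ 1620 (mod 12749).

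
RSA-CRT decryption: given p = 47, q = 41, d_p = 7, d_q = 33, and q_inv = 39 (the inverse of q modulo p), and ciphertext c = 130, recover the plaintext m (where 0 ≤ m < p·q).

439

m₁ = c^(d_p) mod p: c ≡ 36 (mod 47), and 36^7 mod 47 = 16.
m₂ = c^(d_q) mod q: c ≡ 7 (mod 41), and 7^33 mod 41 = 29.
h = q_inv·(m₁ − m₂) mod p = 39·(16 − 29) mod 47 = 10.
m = m₂ + h·q = 29 + 10·41 = 439.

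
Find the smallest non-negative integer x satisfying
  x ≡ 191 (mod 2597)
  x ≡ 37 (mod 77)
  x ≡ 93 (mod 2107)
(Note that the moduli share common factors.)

gcd(2597, 77) = 7 and 7 | (37 − 191), so the pair is consistent; merging gives x ≡ 191 (mod 28567), where 28567 = lcm(2597, 77).
gcd(28567, 2107) = 49 and 49 | (93 − 191), so the pair is consistent; merging gives x ≡ 714366 (mod 1228381), where 1228381 = lcm(28567, 2107).
The solution is unique modulo lcm(2597, 77, 2107) = 1228381.

714366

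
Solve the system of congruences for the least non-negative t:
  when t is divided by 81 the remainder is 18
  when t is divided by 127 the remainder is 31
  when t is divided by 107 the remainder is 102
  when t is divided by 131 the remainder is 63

The moduli are pairwise coprime; N = 81·127·107·131 = 144192879.
N/81 = 1780159; 1780159 ≡ 22 (mod 81); 22·70 ≡ 1, so inverse 70.
N/127 = 1135377; 1135377 ≡ 124 (mod 127); 124·42 ≡ 1, so inverse 42.
N/107 = 1347597; 1347597 ≡ 39 (mod 107); 39·11 ≡ 1, so inverse 11.
N/131 = 1100709; 1100709 ≡ 47 (mod 131); 47·92 ≡ 1, so inverse 92.
t ≡ 18·1780159·70 + 31·1135377·42 + 102·1347597·11 + 63·1100709·92 = 11612974392.
11612974392 mod 144192879 = 77544072.

77544072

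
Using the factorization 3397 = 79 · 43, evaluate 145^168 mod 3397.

302

Mod 79: 145 ≡ 66; by Fermat, exponent reduces to 168 mod 78 = 12; 66^12 ≡ 65 (mod 79).
Mod 43: 145 ≡ 16; since 42 | 168, by Fermat 16^168 ≡ 1 (mod 43).
Combine by CRT: x ≡ 65 (mod 79), x ≡ 1 (mod 43) ⇒ x ≡ 302 (mod 3397).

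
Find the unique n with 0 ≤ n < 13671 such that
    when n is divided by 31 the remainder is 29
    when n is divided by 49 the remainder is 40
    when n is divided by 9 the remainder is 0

The moduli are pairwise coprime; M = 31·49·9 = 13671.
M/31 = 441; 441 ≡ 7 (mod 31); 7·9 ≡ 1, so inverse 9.
M/49 = 279; 279 ≡ 34 (mod 49); 34·13 ≡ 1, so inverse 13.
M/9 = 1519; 1519 ≡ 7 (mod 9); 7·4 ≡ 1, so inverse 4.
n ≡ 29·441·9 + 40·279·13 + 0·1519·4 = 260181.
260181 mod 13671 = 432.

432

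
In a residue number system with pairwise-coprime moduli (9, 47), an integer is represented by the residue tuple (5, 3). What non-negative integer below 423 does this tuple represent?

From x ≡ 5 (mod 9) write x = 5 + 9t. Substituting into x ≡ 3 (mod 47) gives 9t ≡ 45 (mod 47), and since 9⁻¹ ≡ 21 (mod 47), t ≡ 5. Hence x ≡ 5 + 9·5 = 50 (mod 423).

50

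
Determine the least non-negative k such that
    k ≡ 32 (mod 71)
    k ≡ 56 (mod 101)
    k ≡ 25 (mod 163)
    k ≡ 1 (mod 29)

32605078

The moduli are pairwise coprime; N = 71·101·163·29 = 33897317.
N/71 = 477427; 477427 ≡ 23 (mod 71); 23·34 ≡ 1, so inverse 34.
N/101 = 335617; 335617 ≡ 95 (mod 101); 95·84 ≡ 1, so inverse 84.
N/163 = 207959; 207959 ≡ 134 (mod 163); 134·118 ≡ 1, so inverse 118.
N/29 = 1168873; 1168873 ≡ 28 (mod 29); 28·28 ≡ 1, so inverse 28.
k ≡ 32·477427·34 + 56·335617·84 + 25·207959·118 + 1·1168873·28 = 2744390438.
2744390438 mod 33897317 = 32605078.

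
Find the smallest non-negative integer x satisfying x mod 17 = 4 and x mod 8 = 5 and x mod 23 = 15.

The moduli are pairwise coprime; N = 17·8·23 = 3128.
N/17 = 184; 184 ≡ 14 (mod 17); 14·11 ≡ 1, so inverse 11.
N/8 = 391; 391 ≡ 7 (mod 8); 7·7 ≡ 1, so inverse 7.
N/23 = 136; 136 ≡ 21 (mod 23); 21·11 ≡ 1, so inverse 11.
x ≡ 4·184·11 + 5·391·7 + 15·136·11 = 44221.
44221 mod 3128 = 429.

429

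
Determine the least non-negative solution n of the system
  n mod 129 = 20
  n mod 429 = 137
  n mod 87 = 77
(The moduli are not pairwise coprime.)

253247

gcd(129, 429) = 3 and 3 | (137 − 20), so the pair is consistent; merging gives n ≡ 13436 (mod 18447), where 18447 = lcm(129, 429).
gcd(18447, 87) = 3 and 3 | (77 − 13436), so the pair is consistent; merging gives n ≡ 253247 (mod 534963), where 534963 = lcm(18447, 87).
The solution is unique modulo lcm(129, 429, 87) = 534963.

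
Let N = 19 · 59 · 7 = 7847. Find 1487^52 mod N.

Mod 19: 1487 ≡ 5; by Fermat, exponent reduces to 52 mod 18 = 16; 5^16 ≡ 16 (mod 19).
Mod 59: 1487 ≡ 12; 12^52 ≡ 49 (mod 59).
Mod 7: 1487 ≡ 3; by Fermat, exponent reduces to 52 mod 6 = 4; 3^4 ≡ 4 (mod 7).
Combine by CRT: x ≡ 16 (mod 19), x ≡ 49 (mod 59), x ≡ 4 (mod 7) ⇒ x ≡ 4120 (mod 7847).

4120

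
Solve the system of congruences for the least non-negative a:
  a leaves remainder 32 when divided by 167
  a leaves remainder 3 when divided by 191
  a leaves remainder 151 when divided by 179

The moduli are pairwise coprime; N = 167·191·179 = 5709563.
N/167 = 34189; 34189 ≡ 121 (mod 167); 121·98 ≡ 1, so inverse 98.
N/191 = 29893; 29893 ≡ 97 (mod 191); 97·128 ≡ 1, so inverse 128.
N/179 = 31897; 31897 ≡ 35 (mod 179); 35·133 ≡ 1, so inverse 133.
a ≡ 32·34189·98 + 3·29893·128 + 151·31897·133 = 759283067.
759283067 mod 5709563 = 5620751.

5620751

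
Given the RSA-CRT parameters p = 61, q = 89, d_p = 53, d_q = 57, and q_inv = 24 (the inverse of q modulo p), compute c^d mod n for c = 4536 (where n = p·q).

m₁ = c^(d_p) mod p: c ≡ 22 (mod 61), and 22^53 mod 61 = 12.
m₂ = c^(d_q) mod q: c ≡ 86 (mod 89), and 86^57 mod 89 = 66.
h = q_inv·(m₁ − m₂) mod p = 24·(12 − 66) mod 61 = 46.
m = m₂ + h·q = 66 + 46·89 = 4160.

4160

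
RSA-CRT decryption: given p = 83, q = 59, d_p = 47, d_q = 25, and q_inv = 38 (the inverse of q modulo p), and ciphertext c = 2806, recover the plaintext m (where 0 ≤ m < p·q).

m₁ = c^(d_p) mod p: c ≡ 67 (mod 83), and 67^47 mod 83 = 72.
m₂ = c^(d_q) mod q: c ≡ 33 (mod 59), and 33^25 mod 59 = 14.
h = q_inv·(m₁ − m₂) mod p = 38·(72 − 14) mod 83 = 46.
m = m₂ + h·q = 14 + 46·59 = 2728.

2728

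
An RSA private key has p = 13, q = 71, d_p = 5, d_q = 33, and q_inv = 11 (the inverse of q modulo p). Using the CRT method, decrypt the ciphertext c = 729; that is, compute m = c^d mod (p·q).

651

m₁ = c^(d_p) mod p: c ≡ 1 (mod 13), and 1^5 mod 13 = 1.
m₂ = c^(d_q) mod q: c ≡ 19 (mod 71), and 19^33 mod 71 = 12.
h = q_inv·(m₁ − m₂) mod p = 11·(1 − 12) mod 13 = 9.
m = m₂ + h·q = 12 + 9·71 = 651.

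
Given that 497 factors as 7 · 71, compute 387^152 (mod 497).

116

Mod 7: 387 ≡ 2; by Fermat, exponent reduces to 152 mod 6 = 2; 2^2 ≡ 4 (mod 7).
Mod 71: 387 ≡ 32; by Fermat, exponent reduces to 152 mod 70 = 12; 32^12 ≡ 45 (mod 71).
Combine by CRT: x ≡ 4 (mod 7), x ≡ 45 (mod 71) ⇒ x ≡ 116 (mod 497).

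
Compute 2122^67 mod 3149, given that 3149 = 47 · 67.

447

Mod 47: 2122 ≡ 7; by Fermat, exponent reduces to 67 mod 46 = 21; 7^21 ≡ 24 (mod 47).
Mod 67: 2122 ≡ 45; by Fermat, exponent reduces to 67 mod 66 = 1; 45^1 ≡ 45 (mod 67).
Combine by CRT: x ≡ 24 (mod 47), x ≡ 45 (mod 67) ⇒ x ≡ 447 (mod 3149).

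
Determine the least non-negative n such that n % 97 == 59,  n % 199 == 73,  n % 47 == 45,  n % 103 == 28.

44269016

Combine the congruences pairwise.
From n ≡ 59 (mod 97) write n = 59 + 97t. Substituting into n ≡ 73 (mod 199) gives 97t ≡ 14 (mod 199), and since 97⁻¹ ≡ 119 (mod 199), t ≡ 74. Hence n ≡ 59 + 97·74 = 7237 (mod 19303).
From n ≡ 7237 (mod 19303) write n = 7237 + 19303t. Substituting into n ≡ 45 (mod 47) gives 19303t ≡ 46 (mod 47), and since 33⁻¹ ≡ 10 (mod 47), t ≡ 37. Hence n ≡ 7237 + 19303·37 = 721448 (mod 907241).
From n ≡ 721448 (mod 907241) write n = 721448 + 907241t. Substituting into n ≡ 28 (mod 103) gives 907241t ≡ 95 (mod 103), and since 17⁻¹ ≡ 97 (mod 103), t ≡ 48. Hence n ≡ 721448 + 907241·48 = 44269016 (mod 93445823).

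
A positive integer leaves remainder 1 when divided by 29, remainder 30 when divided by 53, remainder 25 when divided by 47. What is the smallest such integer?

The moduli are pairwise coprime; N = 29·53·47 = 72239.
N/29 = 2491; 2491 ≡ 26 (mod 29); 26·19 ≡ 1, so inverse 19.
N/53 = 1363; 1363 ≡ 38 (mod 53); 38·7 ≡ 1, so inverse 7.
N/47 = 1537; 1537 ≡ 33 (mod 47); 33·10 ≡ 1, so inverse 10.
x ≡ 1·2491·19 + 30·1363·7 + 25·1537·10 = 717809.
717809 mod 72239 = 67658.

67658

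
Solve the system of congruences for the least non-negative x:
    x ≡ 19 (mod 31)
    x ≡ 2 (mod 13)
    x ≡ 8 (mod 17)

6281

From x ≡ 19 (mod 31) write x = 19 + 31t. Substituting into x ≡ 2 (mod 13) gives 31t ≡ 9 (mod 13), and since 5⁻¹ ≡ 8 (mod 13), t ≡ 7. Hence x ≡ 19 + 31·7 = 236 (mod 403).
From x ≡ 236 (mod 403) write x = 236 + 403t. Substituting into x ≡ 8 (mod 17) gives 403t ≡ 10 (mod 17), and since 12⁻¹ ≡ 10 (mod 17), t ≡ 15. Hence x ≡ 236 + 403·15 = 6281 (mod 6851).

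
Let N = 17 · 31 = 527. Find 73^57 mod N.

46

Mod 17: 73 ≡ 5; by Fermat, exponent reduces to 57 mod 16 = 9; 5^9 ≡ 12 (mod 17).
Mod 31: 73 ≡ 11; by Fermat, exponent reduces to 57 mod 30 = 27; 11^27 ≡ 15 (mod 31).
Combine by CRT: x ≡ 12 (mod 17), x ≡ 15 (mod 31) ⇒ x ≡ 46 (mod 527).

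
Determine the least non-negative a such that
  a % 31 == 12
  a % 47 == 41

229

From a ≡ 12 (mod 31) write a = 12 + 31t. Substituting into a ≡ 41 (mod 47) gives 31t ≡ 29 (mod 47), and since 31⁻¹ ≡ 44 (mod 47), t ≡ 7. Hence a ≡ 12 + 31·7 = 229 (mod 1457).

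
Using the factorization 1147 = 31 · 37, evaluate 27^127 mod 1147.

1100

Mod 31: 27 ≡ 27; by Fermat, exponent reduces to 127 mod 30 = 7; 27^7 ≡ 15 (mod 31).
Mod 37: 27 ≡ 27; by Fermat, exponent reduces to 127 mod 36 = 19; 27^19 ≡ 27 (mod 37).
Combine by CRT: x ≡ 15 (mod 31), x ≡ 27 (mod 37) ⇒ x ≡ 1100 (mod 1147).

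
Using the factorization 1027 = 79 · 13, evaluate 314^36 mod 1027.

Mod 79: 314 ≡ 77; 77^36 ≡ 10 (mod 79).
Mod 13: 314 ≡ 2; since 12 | 36, by Fermat 2^36 ≡ 1 (mod 13).
Combine by CRT: x ≡ 10 (mod 79), x ≡ 1 (mod 13) ⇒ x ≡ 326 (mod 1027).

326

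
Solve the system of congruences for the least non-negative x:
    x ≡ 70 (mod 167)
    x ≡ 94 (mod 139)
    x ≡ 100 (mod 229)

3223504

From x ≡ 70 (mod 167) write x = 70 + 167t. Substituting into x ≡ 94 (mod 139) gives 167t ≡ 24 (mod 139), and since 28⁻¹ ≡ 5 (mod 139), t ≡ 120. Hence x ≡ 70 + 167·120 = 20110 (mod 23213).
From x ≡ 20110 (mod 23213) write x = 20110 + 23213t. Substituting into x ≡ 100 (mod 229) gives 23213t ≡ 142 (mod 229), and since 84⁻¹ ≡ 30 (mod 229), t ≡ 138. Hence x ≡ 20110 + 23213·138 = 3223504 (mod 5315777).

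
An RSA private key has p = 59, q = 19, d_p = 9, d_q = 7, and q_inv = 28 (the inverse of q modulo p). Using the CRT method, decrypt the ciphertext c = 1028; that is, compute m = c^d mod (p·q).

m₁ = c^(d_p) mod p: c ≡ 25 (mod 59), and 25^9 mod 59 = 3.
m₂ = c^(d_q) mod q: c ≡ 2 (mod 19), and 2^7 mod 19 = 14.
h = q_inv·(m₁ − m₂) mod p = 28·(3 − 14) mod 59 = 46.
m = m₂ + h·q = 14 + 46·19 = 888.

888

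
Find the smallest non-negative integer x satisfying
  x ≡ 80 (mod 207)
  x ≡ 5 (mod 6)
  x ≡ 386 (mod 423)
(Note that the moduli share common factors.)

gcd(207, 6) = 3 and 3 | (5 − 80), so the pair is consistent; merging gives x ≡ 287 (mod 414), where 414 = lcm(207, 6).
gcd(414, 423) = 9 and 9 | (386 − 287), so the pair is consistent; merging gives x ≡ 15191 (mod 19458), where 19458 = lcm(414, 423).
The solution is unique modulo lcm(207, 6, 423) = 19458.

15191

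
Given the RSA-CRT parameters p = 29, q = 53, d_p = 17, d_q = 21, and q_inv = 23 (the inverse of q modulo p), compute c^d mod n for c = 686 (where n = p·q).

m₁ = c^(d_p) mod p: c ≡ 19 (mod 29), and 19^17 mod 29 = 14.
m₂ = c^(d_q) mod q: c ≡ 50 (mod 53), and 50^21 mod 53 = 12.
h = q_inv·(m₁ − m₂) mod p = 23·(14 − 12) mod 29 = 17.
m = m₂ + h·q = 12 + 17·53 = 913.

913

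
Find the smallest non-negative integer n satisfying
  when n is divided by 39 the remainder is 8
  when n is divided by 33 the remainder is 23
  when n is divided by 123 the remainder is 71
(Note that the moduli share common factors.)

1178

Combine the congruences pairwise.
gcd(39, 33) = 3 and 3 | (23 − 8), so the pair is consistent; merging gives n ≡ 320 (mod 429), where 429 = lcm(39, 33).
gcd(429, 123) = 3 and 3 | (71 − 320), so the pair is consistent; merging gives n ≡ 1178 (mod 17589), where 17589 = lcm(429, 123).
The solution is unique modulo lcm(39, 33, 123) = 17589.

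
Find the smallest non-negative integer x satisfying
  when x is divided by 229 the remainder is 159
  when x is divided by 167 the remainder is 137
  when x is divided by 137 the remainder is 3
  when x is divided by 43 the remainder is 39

97046008

The moduli are pairwise coprime; N = 229·167·137·43 = 225289513.
N/229 = 983797; 983797 ≡ 13 (mod 229); 13·141 ≡ 1, so inverse 141.
N/167 = 1349039; 1349039 ≡ 13 (mod 167); 13·90 ≡ 1, so inverse 90.
N/137 = 1644449; 1644449 ≡ 38 (mod 137); 38·119 ≡ 1, so inverse 119.
N/43 = 5239291; 5239291 ≡ 42 (mod 43); 42·42 ≡ 1, so inverse 42.
x ≡ 159·983797·141 + 137·1349039·90 + 3·1644449·119 + 39·5239291·42 = 47858422764.
47858422764 mod 225289513 = 97046008.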